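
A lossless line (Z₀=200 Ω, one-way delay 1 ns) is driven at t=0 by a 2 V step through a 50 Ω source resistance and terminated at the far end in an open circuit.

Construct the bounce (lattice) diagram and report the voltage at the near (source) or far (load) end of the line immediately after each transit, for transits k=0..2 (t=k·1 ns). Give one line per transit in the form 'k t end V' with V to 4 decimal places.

0 0 source 1.6000
1 1 load 3.2000
2 2 source 2.2400

Γ_L=1.000000, Γ_S=-0.600000; launch V₁=2·200/250=1.600000
k=0 src: V=1.6000
k=1 load: inc=1.600000, refl=1.600000·1.000000=1.6000; V=0.000000+1.600000+1.600000=3.2000
k=2 src: inc=1.600000, refl=1.600000·-0.600000=-0.9600; V=1.600000+1.600000+-0.960000=2.2400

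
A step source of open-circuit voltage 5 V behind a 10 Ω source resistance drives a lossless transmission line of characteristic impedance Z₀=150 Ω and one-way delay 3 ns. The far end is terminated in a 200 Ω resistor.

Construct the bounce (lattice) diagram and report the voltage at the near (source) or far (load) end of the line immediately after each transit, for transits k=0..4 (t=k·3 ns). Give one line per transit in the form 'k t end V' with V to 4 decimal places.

Γ_L=0.142857, Γ_S=-0.875000; launch V₁=5·150/160=4.687500
k=0 src: V=4.6875
k=1 load: inc=4.687500, refl=4.687500·0.142857=0.6696; V=0.000000+4.687500+0.669643=5.3571
k=2 src: inc=0.669643, refl=0.669643·-0.875000=-0.5859; V=4.687500+0.669643+-0.585938=4.7712
k=3 load: inc=-0.585938, refl=-0.585938·0.142857=-0.0837; V=5.357143+-0.585938+-0.083705=4.6875
k=4 src: inc=-0.083705, refl=-0.083705·-0.875000=0.0732; V=4.771205+-0.083705+0.073242=4.7607

0 0 source 4.6875
1 3 load 5.3571
2 6 source 4.7712
3 9 load 4.6875
4 12 source 4.7607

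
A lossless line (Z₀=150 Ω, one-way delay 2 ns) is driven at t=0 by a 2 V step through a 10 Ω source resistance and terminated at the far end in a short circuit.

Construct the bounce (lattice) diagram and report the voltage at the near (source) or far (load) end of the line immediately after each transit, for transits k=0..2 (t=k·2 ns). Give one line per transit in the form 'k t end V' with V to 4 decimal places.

Γ_L=-1.000000, Γ_S=-0.875000; launch V₁=2·150/160=1.875000
k=0 src: V=1.8750
k=1 load: inc=1.875000, refl=1.875000·-1.000000=-1.8750; V=0.000000+1.875000+-1.875000=0.0000
k=2 src: inc=-1.875000, refl=-1.875000·-0.875000=1.6406; V=1.875000+-1.875000+1.640625=1.6406

0 0 source 1.8750
1 2 load 0.0000
2 4 source 1.6406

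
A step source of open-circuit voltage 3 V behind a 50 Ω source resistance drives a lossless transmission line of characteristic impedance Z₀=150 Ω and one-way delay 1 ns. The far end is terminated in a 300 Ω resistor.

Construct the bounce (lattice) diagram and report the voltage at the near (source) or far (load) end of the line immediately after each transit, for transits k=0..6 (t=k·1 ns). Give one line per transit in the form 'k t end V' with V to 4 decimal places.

Γ_L=0.333333, Γ_S=-0.500000; launch V₁=3·150/200=2.250000
k=0 src: V=2.2500
k=1 load: inc=2.250000, refl=2.250000·0.333333=0.7500; V=0.000000+2.250000+0.750000=3.0000
k=2 src: inc=0.750000, refl=0.750000·-0.500000=-0.3750; V=2.250000+0.750000+-0.375000=2.6250
k=3 load: inc=-0.375000, refl=-0.375000·0.333333=-0.1250; V=3.000000+-0.375000+-0.125000=2.5000
k=4 src: inc=-0.125000, refl=-0.125000·-0.500000=0.0625; V=2.625000+-0.125000+0.062500=2.5625
k=5 load: inc=0.062500, refl=0.062500·0.333333=0.0208; V=2.500000+0.062500+0.020833=2.5833
k=6 src: inc=0.020833, refl=0.020833·-0.500000=-0.0104; V=2.562500+0.020833+-0.010417=2.5729

0 0 source 2.2500
1 1 load 3.0000
2 2 source 2.6250
3 3 load 2.5000
4 4 source 2.5625
5 5 load 2.5833
6 6 source 2.5729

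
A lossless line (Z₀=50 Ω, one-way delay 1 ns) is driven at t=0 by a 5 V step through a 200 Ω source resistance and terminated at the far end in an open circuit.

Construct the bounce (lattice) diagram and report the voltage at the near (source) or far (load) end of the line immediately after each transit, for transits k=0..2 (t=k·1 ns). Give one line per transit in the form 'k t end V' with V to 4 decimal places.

Γ_L=1.000000, Γ_S=0.600000; launch V₁=5·50/250=1.000000
k=0 src: V=1.0000
k=1 load: inc=1.000000, refl=1.000000·1.000000=1.0000; V=0.000000+1.000000+1.000000=2.0000
k=2 src: inc=1.000000, refl=1.000000·0.600000=0.6000; V=1.000000+1.000000+0.600000=2.6000

0 0 source 1.0000
1 1 load 2.0000
2 2 source 2.6000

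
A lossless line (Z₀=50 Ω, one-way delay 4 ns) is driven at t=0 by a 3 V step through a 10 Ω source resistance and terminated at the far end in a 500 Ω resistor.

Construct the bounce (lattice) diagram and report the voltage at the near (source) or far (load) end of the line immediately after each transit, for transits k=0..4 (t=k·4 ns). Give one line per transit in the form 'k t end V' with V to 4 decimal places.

Γ_L=0.818182, Γ_S=-0.666667; launch V₁=3·50/60=2.500000
k=0 src: V=2.5000
k=1 load: inc=2.500000, refl=2.500000·0.818182=2.0455; V=0.000000+2.500000+2.045455=4.5455
k=2 src: inc=2.045455, refl=2.045455·-0.666667=-1.3636; V=2.500000+2.045455+-1.363636=3.1818
k=3 load: inc=-1.363636, refl=-1.363636·0.818182=-1.1157; V=4.545455+-1.363636+-1.115702=2.0661
k=4 src: inc=-1.115702, refl=-1.115702·-0.666667=0.7438; V=3.181818+-1.115702+0.743802=2.8099

0 0 source 2.5000
1 4 load 4.5455
2 8 source 3.1818
3 12 load 2.0661
4 16 source 2.8099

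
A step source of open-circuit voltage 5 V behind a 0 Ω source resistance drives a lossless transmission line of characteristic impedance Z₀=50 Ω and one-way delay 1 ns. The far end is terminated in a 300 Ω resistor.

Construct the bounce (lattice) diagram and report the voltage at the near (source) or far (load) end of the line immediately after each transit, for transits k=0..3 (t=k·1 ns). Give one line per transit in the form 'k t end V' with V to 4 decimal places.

Γ_L=0.714286, Γ_S=-1.000000; launch V₁=5·50/50=5.000000
k=0 src: V=5.0000
k=1 load: inc=5.000000, refl=5.000000·0.714286=3.5714; V=0.000000+5.000000+3.571429=8.5714
k=2 src: inc=3.571429, refl=3.571429·-1.000000=-3.5714; V=5.000000+3.571429+-3.571429=5.0000
k=3 load: inc=-3.571429, refl=-3.571429·0.714286=-2.5510; V=8.571429+-3.571429+-2.551020=2.4490

0 0 source 5.0000
1 1 load 8.5714
2 2 source 5.0000
3 3 load 2.4490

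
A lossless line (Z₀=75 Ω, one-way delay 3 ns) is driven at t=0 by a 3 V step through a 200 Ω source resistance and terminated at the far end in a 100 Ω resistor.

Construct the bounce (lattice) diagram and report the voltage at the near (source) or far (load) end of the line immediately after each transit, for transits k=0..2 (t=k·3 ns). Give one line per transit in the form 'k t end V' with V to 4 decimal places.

Γ_L=0.142857, Γ_S=0.454545; launch V₁=3·75/275=0.818182
k=0 src: V=0.8182
k=1 load: inc=0.818182, refl=0.818182·0.142857=0.1169; V=0.000000+0.818182+0.116883=0.9351
k=2 src: inc=0.116883, refl=0.116883·0.454545=0.0531; V=0.818182+0.116883+0.053129=0.9882

0 0 source 0.8182
1 3 load 0.9351
2 6 source 0.9882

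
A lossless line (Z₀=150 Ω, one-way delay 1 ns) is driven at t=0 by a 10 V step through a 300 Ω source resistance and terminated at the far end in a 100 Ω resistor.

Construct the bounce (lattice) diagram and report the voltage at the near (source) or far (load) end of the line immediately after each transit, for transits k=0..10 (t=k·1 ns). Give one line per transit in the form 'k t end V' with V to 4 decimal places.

0 0 source 3.3333
1 1 load 2.6667
2 2 source 2.4444
3 3 load 2.4889
4 4 source 2.5037
5 5 load 2.5007
6 6 source 2.4998
7 7 load 2.5000
8 8 source 2.5000
9 9 load 2.5000
10 10 source 2.5000

Γ_L=-0.200000, Γ_S=0.333333; launch V₁=10·150/450=3.333333
k=0 src: V=3.3333
k=1 load: inc=3.333333, refl=3.333333·-0.200000=-0.6667; V=0.000000+3.333333+-0.666667=2.6667
k=2 src: inc=-0.666667, refl=-0.666667·0.333333=-0.2222; V=3.333333+-0.666667+-0.222222=2.4444
k=3 load: inc=-0.222222, refl=-0.222222·-0.200000=0.0444; V=2.666667+-0.222222+0.044444=2.4889
k=4 src: inc=0.044444, refl=0.044444·0.333333=0.0148; V=2.444444+0.044444+0.014815=2.5037
k=5 load: inc=0.014815, refl=0.014815·-0.200000=-0.0030; V=2.488889+0.014815+-0.002963=2.5007
k=6 src: inc=-0.002963, refl=-0.002963·0.333333=-0.0010; V=2.503704+-0.002963+-0.000988=2.4998
k=7 load: inc=-0.000988, refl=-0.000988·-0.200000=0.0002; V=2.500741+-0.000988+0.000198=2.5000
k=8 src: inc=0.000198, refl=0.000198·0.333333=0.0001; V=2.499753+0.000198+0.000066=2.5000
k=9 load: inc=0.000066, refl=0.000066·-0.200000=-0.0000; V=2.499951+0.000066+-0.000013=2.5000
k=10 src: inc=-0.000013, refl=-0.000013·0.333333=-0.0000; V=2.500016+-0.000013+-0.000004=2.5000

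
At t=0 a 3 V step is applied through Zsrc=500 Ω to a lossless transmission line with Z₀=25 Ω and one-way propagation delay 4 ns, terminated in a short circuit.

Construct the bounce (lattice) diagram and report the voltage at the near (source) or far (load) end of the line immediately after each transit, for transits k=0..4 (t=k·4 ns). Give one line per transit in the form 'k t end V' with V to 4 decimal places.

Γ_L=-1.000000, Γ_S=0.904762; launch V₁=3·25/525=0.142857
k=0 src: V=0.1429
k=1 load: inc=0.142857, refl=0.142857·-1.000000=-0.1429; V=0.000000+0.142857+-0.142857=0.0000
k=2 src: inc=-0.142857, refl=-0.142857·0.904762=-0.1293; V=0.142857+-0.142857+-0.129252=-0.1293
k=3 load: inc=-0.129252, refl=-0.129252·-1.000000=0.1293; V=0.000000+-0.129252+0.129252=0.0000
k=4 src: inc=0.129252, refl=0.129252·0.904762=0.1169; V=-0.129252+0.129252+0.116942=0.1169

0 0 source 0.1429
1 4 load 0.0000
2 8 source -0.1293
3 12 load 0.0000
4 16 source 0.1169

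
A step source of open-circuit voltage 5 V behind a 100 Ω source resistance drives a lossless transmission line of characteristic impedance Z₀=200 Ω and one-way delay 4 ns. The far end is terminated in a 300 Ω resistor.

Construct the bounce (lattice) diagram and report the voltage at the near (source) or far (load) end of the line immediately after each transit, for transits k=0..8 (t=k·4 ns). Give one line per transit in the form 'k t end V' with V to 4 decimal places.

0 0 source 3.3333
1 4 load 4.0000
2 8 source 3.7778
3 12 load 3.7333
4 16 source 3.7481
5 20 load 3.7511
6 24 source 3.7501
7 28 load 3.7499
8 32 source 3.7500

Γ_L=0.200000, Γ_S=-0.333333; launch V₁=5·200/300=3.333333
k=0 src: V=3.3333
k=1 load: inc=3.333333, refl=3.333333·0.200000=0.6667; V=0.000000+3.333333+0.666667=4.0000
k=2 src: inc=0.666667, refl=0.666667·-0.333333=-0.2222; V=3.333333+0.666667+-0.222222=3.7778
k=3 load: inc=-0.222222, refl=-0.222222·0.200000=-0.0444; V=4.000000+-0.222222+-0.044444=3.7333
k=4 src: inc=-0.044444, refl=-0.044444·-0.333333=0.0148; V=3.777778+-0.044444+0.014815=3.7481
k=5 load: inc=0.014815, refl=0.014815·0.200000=0.0030; V=3.733333+0.014815+0.002963=3.7511
k=6 src: inc=0.002963, refl=0.002963·-0.333333=-0.0010; V=3.748148+0.002963+-0.000988=3.7501
k=7 load: inc=-0.000988, refl=-0.000988·0.200000=-0.0002; V=3.751111+-0.000988+-0.000198=3.7499
k=8 src: inc=-0.000198, refl=-0.000198·-0.333333=0.0001; V=3.750123+-0.000198+0.000066=3.7500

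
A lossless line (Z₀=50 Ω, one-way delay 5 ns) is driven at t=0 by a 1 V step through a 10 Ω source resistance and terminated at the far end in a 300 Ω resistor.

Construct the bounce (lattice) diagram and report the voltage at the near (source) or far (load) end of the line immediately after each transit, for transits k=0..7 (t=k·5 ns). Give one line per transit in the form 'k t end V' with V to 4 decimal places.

Γ_L=0.714286, Γ_S=-0.666667; launch V₁=1·50/60=0.833333
k=0 src: V=0.8333
k=1 load: inc=0.833333, refl=0.833333·0.714286=0.5952; V=0.000000+0.833333+0.595238=1.4286
k=2 src: inc=0.595238, refl=0.595238·-0.666667=-0.3968; V=0.833333+0.595238+-0.396825=1.0317
k=3 load: inc=-0.396825, refl=-0.396825·0.714286=-0.2834; V=1.428571+-0.396825+-0.283447=0.7483
k=4 src: inc=-0.283447, refl=-0.283447·-0.666667=0.1890; V=1.031746+-0.283447+0.188964=0.9373
k=5 load: inc=0.188964, refl=0.188964·0.714286=0.1350; V=0.748299+0.188964+0.134975=1.0722
k=6 src: inc=0.134975, refl=0.134975·-0.666667=-0.0900; V=0.937264+0.134975+-0.089983=0.9823
k=7 load: inc=-0.089983, refl=-0.089983·0.714286=-0.0643; V=1.072238+-0.089983+-0.064274=0.9180

0 0 source 0.8333
1 5 load 1.4286
2 10 source 1.0317
3 15 load 0.7483
4 20 source 0.9373
5 25 load 1.0722
6 30 source 0.9823
7 35 load 0.9180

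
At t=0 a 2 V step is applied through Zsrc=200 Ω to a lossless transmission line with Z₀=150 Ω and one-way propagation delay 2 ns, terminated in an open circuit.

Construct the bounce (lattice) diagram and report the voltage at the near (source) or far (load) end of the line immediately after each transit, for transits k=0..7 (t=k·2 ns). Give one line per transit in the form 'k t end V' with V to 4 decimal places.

Γ_L=1.000000, Γ_S=0.142857; launch V₁=2·150/350=0.857143
k=0 src: V=0.8571
k=1 load: inc=0.857143, refl=0.857143·1.000000=0.8571; V=0.000000+0.857143+0.857143=1.7143
k=2 src: inc=0.857143, refl=0.857143·0.142857=0.1224; V=0.857143+0.857143+0.122449=1.8367
k=3 load: inc=0.122449, refl=0.122449·1.000000=0.1224; V=1.714286+0.122449+0.122449=1.9592
k=4 src: inc=0.122449, refl=0.122449·0.142857=0.0175; V=1.836735+0.122449+0.017493=1.9767
k=5 load: inc=0.017493, refl=0.017493·1.000000=0.0175; V=1.959184+0.017493+0.017493=1.9942
k=6 src: inc=0.017493, refl=0.017493·0.142857=0.0025; V=1.976676+0.017493+0.002499=1.9967
k=7 load: inc=0.002499, refl=0.002499·1.000000=0.0025; V=1.994169+0.002499+0.002499=1.9992

0 0 source 0.8571
1 2 load 1.7143
2 4 source 1.8367
3 6 load 1.9592
4 8 source 1.9767
5 10 load 1.9942
6 12 source 1.9967
7 14 load 1.9992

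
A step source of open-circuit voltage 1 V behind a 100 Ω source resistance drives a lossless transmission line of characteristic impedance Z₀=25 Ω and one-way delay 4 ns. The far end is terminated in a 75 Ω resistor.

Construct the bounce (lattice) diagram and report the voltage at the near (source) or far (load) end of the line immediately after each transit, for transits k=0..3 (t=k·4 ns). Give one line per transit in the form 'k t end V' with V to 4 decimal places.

Γ_L=0.500000, Γ_S=0.600000; launch V₁=1·25/125=0.200000
k=0 src: V=0.2000
k=1 load: inc=0.200000, refl=0.200000·0.500000=0.1000; V=0.000000+0.200000+0.100000=0.3000
k=2 src: inc=0.100000, refl=0.100000·0.600000=0.0600; V=0.200000+0.100000+0.060000=0.3600
k=3 load: inc=0.060000, refl=0.060000·0.500000=0.0300; V=0.300000+0.060000+0.030000=0.3900

0 0 source 0.2000
1 4 load 0.3000
2 8 source 0.3600
3 12 load 0.3900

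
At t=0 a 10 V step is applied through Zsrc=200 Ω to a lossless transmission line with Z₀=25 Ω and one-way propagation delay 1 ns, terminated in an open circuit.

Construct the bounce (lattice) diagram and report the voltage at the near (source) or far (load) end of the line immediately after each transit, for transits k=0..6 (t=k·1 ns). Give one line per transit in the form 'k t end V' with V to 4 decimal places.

Γ_L=1.000000, Γ_S=0.777778; launch V₁=10·25/225=1.111111
k=0 src: V=1.1111
k=1 load: inc=1.111111, refl=1.111111·1.000000=1.1111; V=0.000000+1.111111+1.111111=2.2222
k=2 src: inc=1.111111, refl=1.111111·0.777778=0.8642; V=1.111111+1.111111+0.864198=3.0864
k=3 load: inc=0.864198, refl=0.864198·1.000000=0.8642; V=2.222222+0.864198+0.864198=3.9506
k=4 src: inc=0.864198, refl=0.864198·0.777778=0.6722; V=3.086420+0.864198+0.672154=4.6228
k=5 load: inc=0.672154, refl=0.672154·1.000000=0.6722; V=3.950617+0.672154+0.672154=5.2949
k=6 src: inc=0.672154, refl=0.672154·0.777778=0.5228; V=4.622771+0.672154+0.522786=5.8177

0 0 source 1.1111
1 1 load 2.2222
2 2 source 3.0864
3 3 load 3.9506
4 4 source 4.6228
5 5 load 5.2949
6 6 source 5.8177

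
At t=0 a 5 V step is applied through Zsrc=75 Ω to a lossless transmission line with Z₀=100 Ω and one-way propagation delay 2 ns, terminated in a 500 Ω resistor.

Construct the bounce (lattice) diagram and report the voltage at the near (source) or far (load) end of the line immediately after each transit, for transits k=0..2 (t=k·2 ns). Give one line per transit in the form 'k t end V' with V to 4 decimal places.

Γ_L=0.666667, Γ_S=-0.142857; launch V₁=5·100/175=2.857143
k=0 src: V=2.8571
k=1 load: inc=2.857143, refl=2.857143·0.666667=1.9048; V=0.000000+2.857143+1.904762=4.7619
k=2 src: inc=1.904762, refl=1.904762·-0.142857=-0.2721; V=2.857143+1.904762+-0.272109=4.4898

0 0 source 2.8571
1 2 load 4.7619
2 4 source 4.4898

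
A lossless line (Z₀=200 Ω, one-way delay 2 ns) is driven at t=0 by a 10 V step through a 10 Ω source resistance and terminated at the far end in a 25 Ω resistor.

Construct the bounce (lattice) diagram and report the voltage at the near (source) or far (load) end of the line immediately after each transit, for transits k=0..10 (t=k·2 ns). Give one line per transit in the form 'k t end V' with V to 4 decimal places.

0 0 source 9.5238
1 2 load 2.1164
2 4 source 8.8183
3 6 load 3.6057
4 8 source 8.3219
5 10 load 4.6538
6 12 source 7.9726
7 14 load 5.3913
8 16 source 7.7267
9 18 load 5.9103
10 20 source 7.5537

Γ_L=-0.777778, Γ_S=-0.904762; launch V₁=10·200/210=9.523810
k=0 src: V=9.5238
k=1 load: inc=9.523810, refl=9.523810·-0.777778=-7.4074; V=0.000000+9.523810+-7.407407=2.1164
k=2 src: inc=-7.407407, refl=-7.407407·-0.904762=6.7019; V=9.523810+-7.407407+6.701940=8.8183
k=3 load: inc=6.701940, refl=6.701940·-0.777778=-5.2126; V=2.116402+6.701940+-5.212620=3.6057
k=4 src: inc=-5.212620, refl=-5.212620·-0.904762=4.7162; V=8.818342+-5.212620+4.716180=8.3219
k=5 load: inc=4.716180, refl=4.716180·-0.777778=-3.6681; V=3.605722+4.716180+-3.668140=4.6538
k=6 src: inc=-3.668140, refl=-3.668140·-0.904762=3.3188; V=8.321902+-3.668140+3.318793=7.9726
k=7 load: inc=3.318793, refl=3.318793·-0.777778=-2.5813; V=4.653762+3.318793+-2.581284=5.3913
k=8 src: inc=-2.581284, refl=-2.581284·-0.904762=2.3354; V=7.972555+-2.581284+2.335447=7.7267
k=9 load: inc=2.335447, refl=2.335447·-0.777778=-1.8165; V=5.391272+2.335447+-1.816459=5.9103
k=10 src: inc=-1.816459, refl=-1.816459·-0.904762=1.6435; V=7.726719+-1.816459+1.643463=7.5537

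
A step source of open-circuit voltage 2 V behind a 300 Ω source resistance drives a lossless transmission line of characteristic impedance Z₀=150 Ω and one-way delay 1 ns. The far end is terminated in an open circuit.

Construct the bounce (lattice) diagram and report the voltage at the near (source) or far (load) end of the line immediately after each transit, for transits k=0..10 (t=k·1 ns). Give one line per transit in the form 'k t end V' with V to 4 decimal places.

Γ_L=1.000000, Γ_S=0.333333; launch V₁=2·150/450=0.666667
k=0 src: V=0.6667
k=1 load: inc=0.666667, refl=0.666667·1.000000=0.6667; V=0.000000+0.666667+0.666667=1.3333
k=2 src: inc=0.666667, refl=0.666667·0.333333=0.2222; V=0.666667+0.666667+0.222222=1.5556
k=3 load: inc=0.222222, refl=0.222222·1.000000=0.2222; V=1.333333+0.222222+0.222222=1.7778
k=4 src: inc=0.222222, refl=0.222222·0.333333=0.0741; V=1.555556+0.222222+0.074074=1.8519
k=5 load: inc=0.074074, refl=0.074074·1.000000=0.0741; V=1.777778+0.074074+0.074074=1.9259
k=6 src: inc=0.074074, refl=0.074074·0.333333=0.0247; V=1.851852+0.074074+0.024691=1.9506
k=7 load: inc=0.024691, refl=0.024691·1.000000=0.0247; V=1.925926+0.024691+0.024691=1.9753
k=8 src: inc=0.024691, refl=0.024691·0.333333=0.0082; V=1.950617+0.024691+0.008230=1.9835
k=9 load: inc=0.008230, refl=0.008230·1.000000=0.0082; V=1.975309+0.008230+0.008230=1.9918
k=10 src: inc=0.008230, refl=0.008230·0.333333=0.0027; V=1.983539+0.008230+0.002743=1.9945

0 0 source 0.6667
1 1 load 1.3333
2 2 source 1.5556
3 3 load 1.7778
4 4 source 1.8519
5 5 load 1.9259
6 6 source 1.9506
7 7 load 1.9753
8 8 source 1.9835
9 9 load 1.9918
10 10 source 1.9945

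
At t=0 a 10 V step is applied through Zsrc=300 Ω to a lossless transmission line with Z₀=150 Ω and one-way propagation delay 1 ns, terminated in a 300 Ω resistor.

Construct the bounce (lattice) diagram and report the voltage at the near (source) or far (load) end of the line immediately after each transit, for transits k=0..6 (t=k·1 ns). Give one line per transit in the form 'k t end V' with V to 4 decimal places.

Γ_L=0.333333, Γ_S=0.333333; launch V₁=10·150/450=3.333333
k=0 src: V=3.3333
k=1 load: inc=3.333333, refl=3.333333·0.333333=1.1111; V=0.000000+3.333333+1.111111=4.4444
k=2 src: inc=1.111111, refl=1.111111·0.333333=0.3704; V=3.333333+1.111111+0.370370=4.8148
k=3 load: inc=0.370370, refl=0.370370·0.333333=0.1235; V=4.444444+0.370370+0.123457=4.9383
k=4 src: inc=0.123457, refl=0.123457·0.333333=0.0412; V=4.814815+0.123457+0.041152=4.9794
k=5 load: inc=0.041152, refl=0.041152·0.333333=0.0137; V=4.938272+0.041152+0.013717=4.9931
k=6 src: inc=0.013717, refl=0.013717·0.333333=0.0046; V=4.979424+0.013717+0.004572=4.9977

0 0 source 3.3333
1 1 load 4.4444
2 2 source 4.8148
3 3 load 4.9383
4 4 source 4.9794
5 5 load 4.9931
6 6 source 4.9977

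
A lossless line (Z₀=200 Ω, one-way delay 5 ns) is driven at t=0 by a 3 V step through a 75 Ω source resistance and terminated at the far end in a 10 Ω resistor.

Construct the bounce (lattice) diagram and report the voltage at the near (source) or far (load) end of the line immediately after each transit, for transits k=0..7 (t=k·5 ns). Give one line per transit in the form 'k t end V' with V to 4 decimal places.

0 0 source 2.1818
1 5 load 0.2078
2 10 source 1.1051
3 15 load 0.2932
4 20 source 0.6623
5 25 load 0.3284
6 30 source 0.4802
7 35 load 0.3428

Γ_L=-0.904762, Γ_S=-0.454545; launch V₁=3·200/275=2.181818
k=0 src: V=2.1818
k=1 load: inc=2.181818, refl=2.181818·-0.904762=-1.9740; V=0.000000+2.181818+-1.974026=0.2078
k=2 src: inc=-1.974026, refl=-1.974026·-0.454545=0.8973; V=2.181818+-1.974026+0.897285=1.1051
k=3 load: inc=0.897285, refl=0.897285·-0.904762=-0.8118; V=0.207792+0.897285+-0.811829=0.2932
k=4 src: inc=-0.811829, refl=-0.811829·-0.454545=0.3690; V=1.105077+-0.811829+0.369013=0.6623
k=5 load: inc=0.369013, refl=0.369013·-0.904762=-0.3339; V=0.293248+0.369013+-0.333869=0.3284
k=6 src: inc=-0.333869, refl=-0.333869·-0.454545=0.1518; V=0.662261+-0.333869+0.151759=0.4802
k=7 load: inc=0.151759, refl=0.151759·-0.904762=-0.1373; V=0.328392+0.151759+-0.137305=0.3428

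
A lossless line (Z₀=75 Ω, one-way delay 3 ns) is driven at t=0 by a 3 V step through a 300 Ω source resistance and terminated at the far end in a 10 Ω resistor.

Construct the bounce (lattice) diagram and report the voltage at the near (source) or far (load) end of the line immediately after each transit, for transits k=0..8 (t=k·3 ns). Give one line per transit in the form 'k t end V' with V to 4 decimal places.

0 0 source 0.6000
1 3 load 0.1412
2 6 source -0.1341
3 9 load 0.0764
4 12 source 0.2027
5 15 load 0.1061
6 18 source 0.0482
7 21 load 0.0925
8 24 source 0.1191

Γ_L=-0.764706, Γ_S=0.600000; launch V₁=3·75/375=0.600000
k=0 src: V=0.6000
k=1 load: inc=0.600000, refl=0.600000·-0.764706=-0.4588; V=0.000000+0.600000+-0.458824=0.1412
k=2 src: inc=-0.458824, refl=-0.458824·0.600000=-0.2753; V=0.600000+-0.458824+-0.275294=-0.1341
k=3 load: inc=-0.275294, refl=-0.275294·-0.764706=0.2105; V=0.141176+-0.275294+0.210519=0.0764
k=4 src: inc=0.210519, refl=0.210519·0.600000=0.1263; V=-0.134118+0.210519+0.126311=0.2027
k=5 load: inc=0.126311, refl=0.126311·-0.764706=-0.0966; V=0.076401+0.126311+-0.096591=0.1061
k=6 src: inc=-0.096591, refl=-0.096591·0.600000=-0.0580; V=0.202713+-0.096591+-0.057955=0.0482
k=7 load: inc=-0.057955, refl=-0.057955·-0.764706=0.0443; V=0.106122+-0.057955+0.044318=0.0925
k=8 src: inc=0.044318, refl=0.044318·0.600000=0.0266; V=0.048167+0.044318+0.026591=0.1191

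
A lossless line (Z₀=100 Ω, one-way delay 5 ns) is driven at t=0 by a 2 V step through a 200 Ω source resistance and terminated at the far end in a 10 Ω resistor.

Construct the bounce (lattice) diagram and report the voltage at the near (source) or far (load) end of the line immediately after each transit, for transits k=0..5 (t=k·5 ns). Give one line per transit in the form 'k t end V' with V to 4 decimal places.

0 0 source 0.6667
1 5 load 0.1212
2 10 source -0.0606
3 15 load 0.0882
4 20 source 0.1377
5 25 load 0.0972

Γ_L=-0.818182, Γ_S=0.333333; launch V₁=2·100/300=0.666667
k=0 src: V=0.6667
k=1 load: inc=0.666667, refl=0.666667·-0.818182=-0.5455; V=0.000000+0.666667+-0.545455=0.1212
k=2 src: inc=-0.545455, refl=-0.545455·0.333333=-0.1818; V=0.666667+-0.545455+-0.181818=-0.0606
k=3 load: inc=-0.181818, refl=-0.181818·-0.818182=0.1488; V=0.121212+-0.181818+0.148760=0.0882
k=4 src: inc=0.148760, refl=0.148760·0.333333=0.0496; V=-0.060606+0.148760+0.049587=0.1377
k=5 load: inc=0.049587, refl=0.049587·-0.818182=-0.0406; V=0.088154+0.049587+-0.040571=0.0972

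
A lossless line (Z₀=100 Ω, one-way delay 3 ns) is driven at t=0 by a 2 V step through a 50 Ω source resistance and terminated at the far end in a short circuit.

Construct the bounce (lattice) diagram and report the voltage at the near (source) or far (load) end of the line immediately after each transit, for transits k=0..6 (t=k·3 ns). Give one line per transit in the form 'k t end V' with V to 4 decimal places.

Γ_L=-1.000000, Γ_S=-0.333333; launch V₁=2·100/150=1.333333
k=0 src: V=1.3333
k=1 load: inc=1.333333, refl=1.333333·-1.000000=-1.3333; V=0.000000+1.333333+-1.333333=0.0000
k=2 src: inc=-1.333333, refl=-1.333333·-0.333333=0.4444; V=1.333333+-1.333333+0.444444=0.4444
k=3 load: inc=0.444444, refl=0.444444·-1.000000=-0.4444; V=0.000000+0.444444+-0.444444=0.0000
k=4 src: inc=-0.444444, refl=-0.444444·-0.333333=0.1481; V=0.444444+-0.444444+0.148148=0.1481
k=5 load: inc=0.148148, refl=0.148148·-1.000000=-0.1481; V=0.000000+0.148148+-0.148148=0.0000
k=6 src: inc=-0.148148, refl=-0.148148·-0.333333=0.0494; V=0.148148+-0.148148+0.049383=0.0494

0 0 source 1.3333
1 3 load 0.0000
2 6 source 0.4444
3 9 load 0.0000
4 12 source 0.1481
5 15 load 0.0000
6 18 source 0.0494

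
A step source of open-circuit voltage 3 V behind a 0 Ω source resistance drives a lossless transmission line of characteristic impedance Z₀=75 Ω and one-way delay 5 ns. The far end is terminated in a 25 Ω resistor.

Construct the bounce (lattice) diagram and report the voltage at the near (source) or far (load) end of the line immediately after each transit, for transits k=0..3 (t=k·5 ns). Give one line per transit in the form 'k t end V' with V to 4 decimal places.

0 0 source 3.0000
1 5 load 1.5000
2 10 source 3.0000
3 15 load 2.2500

Γ_L=-0.500000, Γ_S=-1.000000; launch V₁=3·75/75=3.000000
k=0 src: V=3.0000
k=1 load: inc=3.000000, refl=3.000000·-0.500000=-1.5000; V=0.000000+3.000000+-1.500000=1.5000
k=2 src: inc=-1.500000, refl=-1.500000·-1.000000=1.5000; V=3.000000+-1.500000+1.500000=3.0000
k=3 load: inc=1.500000, refl=1.500000·-0.500000=-0.7500; V=1.500000+1.500000+-0.750000=2.2500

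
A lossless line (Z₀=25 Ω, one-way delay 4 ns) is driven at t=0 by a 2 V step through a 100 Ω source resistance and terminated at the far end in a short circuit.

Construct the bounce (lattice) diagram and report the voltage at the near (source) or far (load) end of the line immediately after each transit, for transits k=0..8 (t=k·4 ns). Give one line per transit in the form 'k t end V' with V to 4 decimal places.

Γ_L=-1.000000, Γ_S=0.600000; launch V₁=2·25/125=0.400000
k=0 src: V=0.4000
k=1 load: inc=0.400000, refl=0.400000·-1.000000=-0.4000; V=0.000000+0.400000+-0.400000=0.0000
k=2 src: inc=-0.400000, refl=-0.400000·0.600000=-0.2400; V=0.400000+-0.400000+-0.240000=-0.2400
k=3 load: inc=-0.240000, refl=-0.240000·-1.000000=0.2400; V=0.000000+-0.240000+0.240000=0.0000
k=4 src: inc=0.240000, refl=0.240000·0.600000=0.1440; V=-0.240000+0.240000+0.144000=0.1440
k=5 load: inc=0.144000, refl=0.144000·-1.000000=-0.1440; V=0.000000+0.144000+-0.144000=0.0000
k=6 src: inc=-0.144000, refl=-0.144000·0.600000=-0.0864; V=0.144000+-0.144000+-0.086400=-0.0864
k=7 load: inc=-0.086400, refl=-0.086400·-1.000000=0.0864; V=0.000000+-0.086400+0.086400=0.0000
k=8 src: inc=0.086400, refl=0.086400·0.600000=0.0518; V=-0.086400+0.086400+0.051840=0.0518

0 0 source 0.4000
1 4 load 0.0000
2 8 source -0.2400
3 12 load 0.0000
4 16 source 0.1440
5 20 load 0.0000
6 24 source -0.0864
7 28 load 0.0000
8 32 source 0.0518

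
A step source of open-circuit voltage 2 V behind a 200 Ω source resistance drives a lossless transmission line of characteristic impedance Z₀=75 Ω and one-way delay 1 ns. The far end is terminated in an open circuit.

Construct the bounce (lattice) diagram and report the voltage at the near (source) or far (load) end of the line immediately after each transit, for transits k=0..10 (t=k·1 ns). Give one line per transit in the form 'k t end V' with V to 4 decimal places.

Γ_L=1.000000, Γ_S=0.454545; launch V₁=2·75/275=0.545455
k=0 src: V=0.5455
k=1 load: inc=0.545455, refl=0.545455·1.000000=0.5455; V=0.000000+0.545455+0.545455=1.0909
k=2 src: inc=0.545455, refl=0.545455·0.454545=0.2479; V=0.545455+0.545455+0.247934=1.3388
k=3 load: inc=0.247934, refl=0.247934·1.000000=0.2479; V=1.090909+0.247934+0.247934=1.5868
k=4 src: inc=0.247934, refl=0.247934·0.454545=0.1127; V=1.338843+0.247934+0.112697=1.6995
k=5 load: inc=0.112697, refl=0.112697·1.000000=0.1127; V=1.586777+0.112697+0.112697=1.8122
k=6 src: inc=0.112697, refl=0.112697·0.454545=0.0512; V=1.699474+0.112697+0.051226=1.8634
k=7 load: inc=0.051226, refl=0.051226·1.000000=0.0512; V=1.812171+0.051226+0.051226=1.9146
k=8 src: inc=0.051226, refl=0.051226·0.454545=0.0233; V=1.863397+0.051226+0.023285=1.9379
k=9 load: inc=0.023285, refl=0.023285·1.000000=0.0233; V=1.914623+0.023285+0.023285=1.9612
k=10 src: inc=0.023285, refl=0.023285·0.454545=0.0106; V=1.937908+0.023285+0.010584=1.9718

0 0 source 0.5455
1 1 load 1.0909
2 2 source 1.3388
3 3 load 1.5868
4 4 source 1.6995
5 5 load 1.8122
6 6 source 1.8634
7 7 load 1.9146
8 8 source 1.9379
9 9 load 1.9612
10 10 source 1.9718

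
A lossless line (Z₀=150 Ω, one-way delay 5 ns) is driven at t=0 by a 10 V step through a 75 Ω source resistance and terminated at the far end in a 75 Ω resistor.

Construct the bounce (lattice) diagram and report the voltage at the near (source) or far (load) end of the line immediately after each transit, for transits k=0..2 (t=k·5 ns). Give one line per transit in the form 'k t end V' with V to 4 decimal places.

0 0 source 6.6667
1 5 load 4.4444
2 10 source 5.1852

Γ_L=-0.333333, Γ_S=-0.333333; launch V₁=10·150/225=6.666667
k=0 src: V=6.6667
k=1 load: inc=6.666667, refl=6.666667·-0.333333=-2.2222; V=0.000000+6.666667+-2.222222=4.4444
k=2 src: inc=-2.222222, refl=-2.222222·-0.333333=0.7407; V=6.666667+-2.222222+0.740741=5.1852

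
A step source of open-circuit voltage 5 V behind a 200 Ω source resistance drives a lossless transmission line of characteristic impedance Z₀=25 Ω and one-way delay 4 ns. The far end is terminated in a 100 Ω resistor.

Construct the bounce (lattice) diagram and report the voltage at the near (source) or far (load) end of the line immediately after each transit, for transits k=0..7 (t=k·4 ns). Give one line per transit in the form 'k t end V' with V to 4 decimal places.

0 0 source 0.5556
1 4 load 0.8889
2 8 source 1.1481
3 12 load 1.3037
4 16 source 1.4247
5 20 load 1.4973
6 24 source 1.5537
7 28 load 1.5876

Γ_L=0.600000, Γ_S=0.777778; launch V₁=5·25/225=0.555556
k=0 src: V=0.5556
k=1 load: inc=0.555556, refl=0.555556·0.600000=0.3333; V=0.000000+0.555556+0.333333=0.8889
k=2 src: inc=0.333333, refl=0.333333·0.777778=0.2593; V=0.555556+0.333333+0.259259=1.1481
k=3 load: inc=0.259259, refl=0.259259·0.600000=0.1556; V=0.888889+0.259259+0.155556=1.3037
k=4 src: inc=0.155556, refl=0.155556·0.777778=0.1210; V=1.148148+0.155556+0.120988=1.4247
k=5 load: inc=0.120988, refl=0.120988·0.600000=0.0726; V=1.303704+0.120988+0.072593=1.4973
k=6 src: inc=0.072593, refl=0.072593·0.777778=0.0565; V=1.424691+0.072593+0.056461=1.5537
k=7 load: inc=0.056461, refl=0.056461·0.600000=0.0339; V=1.497284+0.056461+0.033877=1.5876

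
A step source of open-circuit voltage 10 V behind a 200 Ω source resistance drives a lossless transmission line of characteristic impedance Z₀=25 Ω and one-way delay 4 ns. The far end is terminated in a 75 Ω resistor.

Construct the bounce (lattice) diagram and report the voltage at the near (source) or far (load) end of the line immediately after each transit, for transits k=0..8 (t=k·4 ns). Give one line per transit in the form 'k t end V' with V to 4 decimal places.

0 0 source 1.1111
1 4 load 1.6667
2 8 source 2.0988
3 12 load 2.3148
4 16 source 2.4829
5 20 load 2.5669
6 24 source 2.6322
7 28 load 2.6649
8 32 source 2.6903

Γ_L=0.500000, Γ_S=0.777778; launch V₁=10·25/225=1.111111
k=0 src: V=1.1111
k=1 load: inc=1.111111, refl=1.111111·0.500000=0.5556; V=0.000000+1.111111+0.555556=1.6667
k=2 src: inc=0.555556, refl=0.555556·0.777778=0.4321; V=1.111111+0.555556+0.432099=2.0988
k=3 load: inc=0.432099, refl=0.432099·0.500000=0.2160; V=1.666667+0.432099+0.216049=2.3148
k=4 src: inc=0.216049, refl=0.216049·0.777778=0.1680; V=2.098765+0.216049+0.168038=2.4829
k=5 load: inc=0.168038, refl=0.168038·0.500000=0.0840; V=2.314815+0.168038+0.084019=2.5669
k=6 src: inc=0.084019, refl=0.084019·0.777778=0.0653; V=2.482853+0.084019+0.065348=2.6322
k=7 load: inc=0.065348, refl=0.065348·0.500000=0.0327; V=2.566872+0.065348+0.032674=2.6649
k=8 src: inc=0.032674, refl=0.032674·0.777778=0.0254; V=2.632221+0.032674+0.025413=2.6903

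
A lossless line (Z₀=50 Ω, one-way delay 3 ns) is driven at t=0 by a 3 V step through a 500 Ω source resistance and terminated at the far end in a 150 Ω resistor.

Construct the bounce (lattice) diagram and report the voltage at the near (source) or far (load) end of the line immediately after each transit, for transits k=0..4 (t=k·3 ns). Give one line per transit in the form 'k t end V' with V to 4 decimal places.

Γ_L=0.500000, Γ_S=0.818182; launch V₁=3·50/550=0.272727
k=0 src: V=0.2727
k=1 load: inc=0.272727, refl=0.272727·0.500000=0.1364; V=0.000000+0.272727+0.136364=0.4091
k=2 src: inc=0.136364, refl=0.136364·0.818182=0.1116; V=0.272727+0.136364+0.111570=0.5207
k=3 load: inc=0.111570, refl=0.111570·0.500000=0.0558; V=0.409091+0.111570+0.055785=0.5764
k=4 src: inc=0.055785, refl=0.055785·0.818182=0.0456; V=0.520661+0.055785+0.045642=0.6221

0 0 source 0.2727
1 3 load 0.4091
2 6 source 0.5207
3 9 load 0.5764
4 12 source 0.6221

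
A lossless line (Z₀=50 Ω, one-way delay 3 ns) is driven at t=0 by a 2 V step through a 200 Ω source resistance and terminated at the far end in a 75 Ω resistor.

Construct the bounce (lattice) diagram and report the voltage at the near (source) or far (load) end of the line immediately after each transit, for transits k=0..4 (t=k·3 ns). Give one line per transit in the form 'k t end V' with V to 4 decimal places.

Γ_L=0.200000, Γ_S=0.600000; launch V₁=2·50/250=0.400000
k=0 src: V=0.4000
k=1 load: inc=0.400000, refl=0.400000·0.200000=0.0800; V=0.000000+0.400000+0.080000=0.4800
k=2 src: inc=0.080000, refl=0.080000·0.600000=0.0480; V=0.400000+0.080000+0.048000=0.5280
k=3 load: inc=0.048000, refl=0.048000·0.200000=0.0096; V=0.480000+0.048000+0.009600=0.5376
k=4 src: inc=0.009600, refl=0.009600·0.600000=0.0058; V=0.528000+0.009600+0.005760=0.5434

0 0 source 0.4000
1 3 load 0.4800
2 6 source 0.5280
3 9 load 0.5376
4 12 source 0.5434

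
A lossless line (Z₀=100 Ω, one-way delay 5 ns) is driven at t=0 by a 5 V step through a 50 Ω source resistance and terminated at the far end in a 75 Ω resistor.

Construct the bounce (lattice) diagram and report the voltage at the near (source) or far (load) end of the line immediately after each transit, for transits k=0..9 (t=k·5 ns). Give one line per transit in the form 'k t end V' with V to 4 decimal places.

0 0 source 3.3333
1 5 load 2.8571
2 10 source 3.0159
3 15 load 2.9932
4 20 source 3.0008
5 25 load 2.9997
6 30 source 3.0000
7 35 load 3.0000
8 40 source 3.0000
9 45 load 3.0000

Γ_L=-0.142857, Γ_S=-0.333333; launch V₁=5·100/150=3.333333
k=0 src: V=3.3333
k=1 load: inc=3.333333, refl=3.333333·-0.142857=-0.4762; V=0.000000+3.333333+-0.476190=2.8571
k=2 src: inc=-0.476190, refl=-0.476190·-0.333333=0.1587; V=3.333333+-0.476190+0.158730=3.0159
k=3 load: inc=0.158730, refl=0.158730·-0.142857=-0.0227; V=2.857143+0.158730+-0.022676=2.9932
k=4 src: inc=-0.022676, refl=-0.022676·-0.333333=0.0076; V=3.015873+-0.022676+0.007559=3.0008
k=5 load: inc=0.007559, refl=0.007559·-0.142857=-0.0011; V=2.993197+0.007559+-0.001080=2.9997
k=6 src: inc=-0.001080, refl=-0.001080·-0.333333=0.0004; V=3.000756+-0.001080+0.000360=3.0000
k=7 load: inc=0.000360, refl=0.000360·-0.142857=-0.0001; V=2.999676+0.000360+-0.000051=3.0000
k=8 src: inc=-0.000051, refl=-0.000051·-0.333333=0.0000; V=3.000036+-0.000051+0.000017=3.0000
k=9 load: inc=0.000017, refl=0.000017·-0.142857=-0.0000; V=2.999985+0.000017+-0.000002=3.0000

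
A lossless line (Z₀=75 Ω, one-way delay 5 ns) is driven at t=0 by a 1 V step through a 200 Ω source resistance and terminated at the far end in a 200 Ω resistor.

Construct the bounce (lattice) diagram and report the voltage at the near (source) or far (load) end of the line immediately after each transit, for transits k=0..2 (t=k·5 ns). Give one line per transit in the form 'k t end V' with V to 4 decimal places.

0 0 source 0.2727
1 5 load 0.3967
2 10 source 0.4530

Γ_L=0.454545, Γ_S=0.454545; launch V₁=1·75/275=0.272727
k=0 src: V=0.2727
k=1 load: inc=0.272727, refl=0.272727·0.454545=0.1240; V=0.000000+0.272727+0.123967=0.3967
k=2 src: inc=0.123967, refl=0.123967·0.454545=0.0563; V=0.272727+0.123967+0.056349=0.4530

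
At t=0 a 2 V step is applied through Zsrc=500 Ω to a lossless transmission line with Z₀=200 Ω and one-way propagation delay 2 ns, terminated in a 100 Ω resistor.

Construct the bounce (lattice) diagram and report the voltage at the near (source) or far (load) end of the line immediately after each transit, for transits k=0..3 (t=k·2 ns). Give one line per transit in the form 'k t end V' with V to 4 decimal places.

Γ_L=-0.333333, Γ_S=0.428571; launch V₁=2·200/700=0.571429
k=0 src: V=0.5714
k=1 load: inc=0.571429, refl=0.571429·-0.333333=-0.1905; V=0.000000+0.571429+-0.190476=0.3810
k=2 src: inc=-0.190476, refl=-0.190476·0.428571=-0.0816; V=0.571429+-0.190476+-0.081633=0.2993
k=3 load: inc=-0.081633, refl=-0.081633·-0.333333=0.0272; V=0.380952+-0.081633+0.027211=0.3265

0 0 source 0.5714
1 2 load 0.3810
2 4 source 0.2993
3 6 load 0.3265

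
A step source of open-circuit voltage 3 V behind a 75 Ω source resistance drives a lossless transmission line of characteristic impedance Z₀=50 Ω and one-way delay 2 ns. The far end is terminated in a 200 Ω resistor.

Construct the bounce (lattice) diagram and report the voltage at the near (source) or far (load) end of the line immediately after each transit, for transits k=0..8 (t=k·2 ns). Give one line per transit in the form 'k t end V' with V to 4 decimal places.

Γ_L=0.600000, Γ_S=0.200000; launch V₁=3·50/125=1.200000
k=0 src: V=1.2000
k=1 load: inc=1.200000, refl=1.200000·0.600000=0.7200; V=0.000000+1.200000+0.720000=1.9200
k=2 src: inc=0.720000, refl=0.720000·0.200000=0.1440; V=1.200000+0.720000+0.144000=2.0640
k=3 load: inc=0.144000, refl=0.144000·0.600000=0.0864; V=1.920000+0.144000+0.086400=2.1504
k=4 src: inc=0.086400, refl=0.086400·0.200000=0.0173; V=2.064000+0.086400+0.017280=2.1677
k=5 load: inc=0.017280, refl=0.017280·0.600000=0.0104; V=2.150400+0.017280+0.010368=2.1780
k=6 src: inc=0.010368, refl=0.010368·0.200000=0.0021; V=2.167680+0.010368+0.002074=2.1801
k=7 load: inc=0.002074, refl=0.002074·0.600000=0.0012; V=2.178048+0.002074+0.001244=2.1814
k=8 src: inc=0.001244, refl=0.001244·0.200000=0.0002; V=2.180122+0.001244+0.000249=2.1816

0 0 source 1.2000
1 2 load 1.9200
2 4 source 2.0640
3 6 load 2.1504
4 8 source 2.1677
5 10 load 2.1780
6 12 source 2.1801
7 14 load 2.1814
8 16 source 2.1816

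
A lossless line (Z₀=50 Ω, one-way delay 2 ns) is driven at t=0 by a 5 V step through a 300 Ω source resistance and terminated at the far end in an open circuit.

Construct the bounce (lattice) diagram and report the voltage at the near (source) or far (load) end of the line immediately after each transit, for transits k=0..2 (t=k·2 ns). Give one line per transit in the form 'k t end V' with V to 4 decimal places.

0 0 source 0.7143
1 2 load 1.4286
2 4 source 1.9388

Γ_L=1.000000, Γ_S=0.714286; launch V₁=5·50/350=0.714286
k=0 src: V=0.7143
k=1 load: inc=0.714286, refl=0.714286·1.000000=0.7143; V=0.000000+0.714286+0.714286=1.4286
k=2 src: inc=0.714286, refl=0.714286·0.714286=0.5102; V=0.714286+0.714286+0.510204=1.9388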